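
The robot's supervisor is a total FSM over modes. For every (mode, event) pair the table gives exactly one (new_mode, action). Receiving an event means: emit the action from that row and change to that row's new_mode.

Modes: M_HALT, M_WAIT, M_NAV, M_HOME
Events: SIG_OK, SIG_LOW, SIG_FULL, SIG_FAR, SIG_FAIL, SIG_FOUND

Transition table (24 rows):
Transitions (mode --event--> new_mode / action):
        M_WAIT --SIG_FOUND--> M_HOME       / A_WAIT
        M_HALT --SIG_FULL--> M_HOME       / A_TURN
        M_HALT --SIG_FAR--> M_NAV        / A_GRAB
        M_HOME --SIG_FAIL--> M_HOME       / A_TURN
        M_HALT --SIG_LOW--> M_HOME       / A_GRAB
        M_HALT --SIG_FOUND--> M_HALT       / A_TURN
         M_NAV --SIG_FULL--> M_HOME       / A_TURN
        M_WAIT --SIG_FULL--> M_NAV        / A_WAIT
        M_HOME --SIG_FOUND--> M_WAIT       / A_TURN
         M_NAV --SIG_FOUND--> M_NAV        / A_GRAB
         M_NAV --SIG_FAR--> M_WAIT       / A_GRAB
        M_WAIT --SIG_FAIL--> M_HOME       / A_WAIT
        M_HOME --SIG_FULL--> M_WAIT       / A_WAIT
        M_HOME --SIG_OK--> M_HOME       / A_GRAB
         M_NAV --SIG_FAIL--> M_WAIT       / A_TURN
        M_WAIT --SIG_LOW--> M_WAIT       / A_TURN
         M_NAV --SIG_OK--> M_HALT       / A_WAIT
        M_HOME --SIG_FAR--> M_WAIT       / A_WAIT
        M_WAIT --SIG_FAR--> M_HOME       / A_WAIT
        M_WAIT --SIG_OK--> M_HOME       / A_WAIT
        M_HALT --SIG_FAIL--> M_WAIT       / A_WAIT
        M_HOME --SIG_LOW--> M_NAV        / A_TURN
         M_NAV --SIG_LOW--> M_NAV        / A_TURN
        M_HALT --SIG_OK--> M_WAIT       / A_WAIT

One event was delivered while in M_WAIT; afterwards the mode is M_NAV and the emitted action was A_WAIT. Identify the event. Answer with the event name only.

SIG_FULL

try SIG_OK: (M_WAIT, SIG_OK) → (M_HOME, A_WAIT)
try SIG_LOW: (M_WAIT, SIG_LOW) → (M_WAIT, A_TURN)
try SIG_FULL: (M_WAIT, SIG_FULL) → (M_NAV, A_WAIT)  ← matches
try SIG_FAR: (M_WAIT, SIG_FAR) → (M_HOME, A_WAIT)
try SIG_FAIL: (M_WAIT, SIG_FAIL) → (M_HOME, A_WAIT)
try SIG_FOUND: (M_WAIT, SIG_FOUND) → (M_HOME, A_WAIT)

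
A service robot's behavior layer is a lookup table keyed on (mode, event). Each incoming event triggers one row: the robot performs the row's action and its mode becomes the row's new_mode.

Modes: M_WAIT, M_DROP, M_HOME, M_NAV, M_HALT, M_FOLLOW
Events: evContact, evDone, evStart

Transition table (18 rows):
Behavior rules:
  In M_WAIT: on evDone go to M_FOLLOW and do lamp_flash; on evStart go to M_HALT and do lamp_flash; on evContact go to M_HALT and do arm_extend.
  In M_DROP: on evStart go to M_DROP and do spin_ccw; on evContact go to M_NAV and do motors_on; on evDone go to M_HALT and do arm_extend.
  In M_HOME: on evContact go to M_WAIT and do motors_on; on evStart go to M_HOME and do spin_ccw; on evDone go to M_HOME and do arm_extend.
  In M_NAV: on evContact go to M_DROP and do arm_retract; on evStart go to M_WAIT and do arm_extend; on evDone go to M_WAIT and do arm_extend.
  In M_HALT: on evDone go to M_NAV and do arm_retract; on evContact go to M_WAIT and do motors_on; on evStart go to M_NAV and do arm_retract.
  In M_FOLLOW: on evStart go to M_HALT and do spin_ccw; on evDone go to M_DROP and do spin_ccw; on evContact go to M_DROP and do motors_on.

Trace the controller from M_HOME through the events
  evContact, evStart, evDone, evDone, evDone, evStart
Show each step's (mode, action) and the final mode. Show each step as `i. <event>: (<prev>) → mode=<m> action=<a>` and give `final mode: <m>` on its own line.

1. evContact: (M_HOME) → mode=M_WAIT action=motors_on
2. evStart: (M_WAIT) → mode=M_HALT action=lamp_flash
3. evDone: (M_HALT) → mode=M_NAV action=arm_retract
4. evDone: (M_NAV) → mode=M_WAIT action=arm_extend
5. evDone: (M_WAIT) → mode=M_FOLLOW action=lamp_flash
6. evStart: (M_FOLLOW) → mode=M_HALT action=spin_ccw

final mode: M_HALT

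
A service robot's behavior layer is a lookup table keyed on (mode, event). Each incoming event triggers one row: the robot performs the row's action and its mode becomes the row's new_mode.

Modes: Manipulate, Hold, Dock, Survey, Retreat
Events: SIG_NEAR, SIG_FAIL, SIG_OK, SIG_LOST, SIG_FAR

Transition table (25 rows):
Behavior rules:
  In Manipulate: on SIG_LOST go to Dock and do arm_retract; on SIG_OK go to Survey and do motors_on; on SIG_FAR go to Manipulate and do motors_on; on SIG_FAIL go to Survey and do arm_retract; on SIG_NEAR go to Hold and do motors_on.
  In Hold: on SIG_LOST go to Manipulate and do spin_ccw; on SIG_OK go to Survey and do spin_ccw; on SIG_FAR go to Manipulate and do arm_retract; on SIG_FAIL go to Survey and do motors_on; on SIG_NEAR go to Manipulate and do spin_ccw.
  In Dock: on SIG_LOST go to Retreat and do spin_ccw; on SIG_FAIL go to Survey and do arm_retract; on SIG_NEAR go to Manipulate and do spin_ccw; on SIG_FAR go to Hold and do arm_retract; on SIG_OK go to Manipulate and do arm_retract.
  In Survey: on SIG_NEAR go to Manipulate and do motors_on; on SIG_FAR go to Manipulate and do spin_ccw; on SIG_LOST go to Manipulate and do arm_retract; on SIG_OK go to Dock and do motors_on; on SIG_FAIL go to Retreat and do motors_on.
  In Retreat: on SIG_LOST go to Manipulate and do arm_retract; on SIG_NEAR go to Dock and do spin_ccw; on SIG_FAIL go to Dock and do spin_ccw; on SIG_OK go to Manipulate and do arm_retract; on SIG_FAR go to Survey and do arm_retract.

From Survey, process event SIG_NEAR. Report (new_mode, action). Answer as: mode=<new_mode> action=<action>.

mode=Manipulate action=motors_on

current mode = Survey; filter table to that mode:
  (Survey, SIG_NEAR) → (Manipulate, motors_on)  ← event matches
  (Survey, SIG_FAR) → (Manipulate, spin_ccw)
  (Survey, SIG_LOST) → (Manipulate, arm_retract)
  (Survey, SIG_OK) → (Dock, motors_on)
  (Survey, SIG_FAIL) → (Retreat, motors_on)
event = SIG_NEAR selects (Manipulate, motors_on)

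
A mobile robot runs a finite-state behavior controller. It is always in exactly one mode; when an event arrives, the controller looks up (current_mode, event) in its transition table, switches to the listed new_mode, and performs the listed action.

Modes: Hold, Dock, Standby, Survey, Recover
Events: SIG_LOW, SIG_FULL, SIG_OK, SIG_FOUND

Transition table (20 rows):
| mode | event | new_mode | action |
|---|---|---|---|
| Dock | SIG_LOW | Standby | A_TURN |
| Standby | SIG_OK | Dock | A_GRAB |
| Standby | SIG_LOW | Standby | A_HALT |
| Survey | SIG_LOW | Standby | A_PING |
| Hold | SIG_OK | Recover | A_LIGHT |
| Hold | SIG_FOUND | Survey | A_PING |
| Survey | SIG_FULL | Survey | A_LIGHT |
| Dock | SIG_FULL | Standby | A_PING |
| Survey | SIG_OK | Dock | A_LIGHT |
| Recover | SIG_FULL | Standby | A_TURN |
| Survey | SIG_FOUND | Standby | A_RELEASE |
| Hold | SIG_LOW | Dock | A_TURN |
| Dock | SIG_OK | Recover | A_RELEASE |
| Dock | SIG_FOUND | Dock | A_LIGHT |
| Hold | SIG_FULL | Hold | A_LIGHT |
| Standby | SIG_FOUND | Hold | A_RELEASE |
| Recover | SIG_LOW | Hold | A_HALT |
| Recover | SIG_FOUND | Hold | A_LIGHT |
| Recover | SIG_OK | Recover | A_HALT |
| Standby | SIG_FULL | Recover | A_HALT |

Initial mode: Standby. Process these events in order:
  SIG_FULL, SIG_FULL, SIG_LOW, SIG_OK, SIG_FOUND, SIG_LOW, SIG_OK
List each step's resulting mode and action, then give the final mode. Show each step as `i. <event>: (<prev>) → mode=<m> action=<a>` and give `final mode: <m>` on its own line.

1. SIG_FULL: (Standby) → mode=Recover action=A_HALT
2. SIG_FULL: (Recover) → mode=Standby action=A_TURN
3. SIG_LOW: (Standby) → mode=Standby action=A_HALT
4. SIG_OK: (Standby) → mode=Dock action=A_GRAB
5. SIG_FOUND: (Dock) → mode=Dock action=A_LIGHT
6. SIG_LOW: (Dock) → mode=Standby action=A_TURN
7. SIG_OK: (Standby) → mode=Dock action=A_GRAB

final mode: Dock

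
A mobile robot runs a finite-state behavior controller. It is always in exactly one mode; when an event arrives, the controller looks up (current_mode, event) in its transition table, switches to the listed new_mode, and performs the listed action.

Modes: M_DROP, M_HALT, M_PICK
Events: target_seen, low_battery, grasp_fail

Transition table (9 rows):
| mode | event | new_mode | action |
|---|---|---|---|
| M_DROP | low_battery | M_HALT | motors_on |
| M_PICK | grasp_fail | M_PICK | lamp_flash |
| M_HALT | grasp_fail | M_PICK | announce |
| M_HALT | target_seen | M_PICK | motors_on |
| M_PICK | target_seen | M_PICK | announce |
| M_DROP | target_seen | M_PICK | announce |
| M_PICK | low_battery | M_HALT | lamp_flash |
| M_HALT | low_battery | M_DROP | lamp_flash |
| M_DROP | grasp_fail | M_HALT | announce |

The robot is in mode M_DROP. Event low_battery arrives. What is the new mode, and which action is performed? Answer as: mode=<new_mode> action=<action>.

mode=M_HALT action=motors_on

current mode = M_DROP; filter table to that mode:
  (M_DROP, low_battery) → (M_HALT, motors_on)  ← event matches
  (M_DROP, target_seen) → (M_PICK, announce)
  (M_DROP, grasp_fail) → (M_HALT, announce)
event = low_battery selects (M_HALT, motors_on)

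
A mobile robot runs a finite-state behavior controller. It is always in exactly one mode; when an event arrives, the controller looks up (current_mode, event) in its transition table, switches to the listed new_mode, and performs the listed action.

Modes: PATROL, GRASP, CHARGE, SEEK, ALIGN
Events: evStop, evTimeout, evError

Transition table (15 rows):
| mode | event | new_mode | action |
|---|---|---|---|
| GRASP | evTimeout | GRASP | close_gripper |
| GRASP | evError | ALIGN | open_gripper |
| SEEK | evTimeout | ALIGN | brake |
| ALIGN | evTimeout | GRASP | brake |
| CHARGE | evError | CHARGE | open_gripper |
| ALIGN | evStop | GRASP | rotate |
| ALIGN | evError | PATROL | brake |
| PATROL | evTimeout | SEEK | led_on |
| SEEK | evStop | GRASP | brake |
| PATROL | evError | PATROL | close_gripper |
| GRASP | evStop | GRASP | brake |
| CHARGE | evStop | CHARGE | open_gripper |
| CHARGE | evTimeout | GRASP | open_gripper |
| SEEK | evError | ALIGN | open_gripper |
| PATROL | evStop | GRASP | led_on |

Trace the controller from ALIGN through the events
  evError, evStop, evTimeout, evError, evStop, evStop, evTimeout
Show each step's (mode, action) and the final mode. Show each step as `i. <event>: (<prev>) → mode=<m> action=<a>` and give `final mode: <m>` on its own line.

final mode: GRASP

1. evError: (ALIGN) → mode=PATROL action=brake
2. evStop: (PATROL) → mode=GRASP action=led_on
3. evTimeout: (GRASP) → mode=GRASP action=close_gripper
4. evError: (GRASP) → mode=ALIGN action=open_gripper
5. evStop: (ALIGN) → mode=GRASP action=rotate
6. evStop: (GRASP) → mode=GRASP action=brake
7. evTimeout: (GRASP) → mode=GRASP action=close_gripper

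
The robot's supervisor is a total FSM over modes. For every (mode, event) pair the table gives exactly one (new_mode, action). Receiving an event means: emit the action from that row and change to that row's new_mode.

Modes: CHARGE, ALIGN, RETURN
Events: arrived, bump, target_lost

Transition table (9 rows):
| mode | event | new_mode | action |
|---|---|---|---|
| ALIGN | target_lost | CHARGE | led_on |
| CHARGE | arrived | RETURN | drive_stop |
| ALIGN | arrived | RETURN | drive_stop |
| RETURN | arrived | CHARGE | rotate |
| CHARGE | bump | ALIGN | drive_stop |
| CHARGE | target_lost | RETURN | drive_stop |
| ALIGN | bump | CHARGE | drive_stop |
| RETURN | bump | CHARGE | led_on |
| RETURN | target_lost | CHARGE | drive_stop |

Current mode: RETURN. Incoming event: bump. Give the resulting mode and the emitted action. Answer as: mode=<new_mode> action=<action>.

mode=CHARGE action=led_on

current mode = RETURN; filter table to that mode:
  (RETURN, arrived) → (CHARGE, rotate)
  (RETURN, bump) → (CHARGE, led_on)  ← event matches
  (RETURN, target_lost) → (CHARGE, drive_stop)
event = bump selects (CHARGE, led_on)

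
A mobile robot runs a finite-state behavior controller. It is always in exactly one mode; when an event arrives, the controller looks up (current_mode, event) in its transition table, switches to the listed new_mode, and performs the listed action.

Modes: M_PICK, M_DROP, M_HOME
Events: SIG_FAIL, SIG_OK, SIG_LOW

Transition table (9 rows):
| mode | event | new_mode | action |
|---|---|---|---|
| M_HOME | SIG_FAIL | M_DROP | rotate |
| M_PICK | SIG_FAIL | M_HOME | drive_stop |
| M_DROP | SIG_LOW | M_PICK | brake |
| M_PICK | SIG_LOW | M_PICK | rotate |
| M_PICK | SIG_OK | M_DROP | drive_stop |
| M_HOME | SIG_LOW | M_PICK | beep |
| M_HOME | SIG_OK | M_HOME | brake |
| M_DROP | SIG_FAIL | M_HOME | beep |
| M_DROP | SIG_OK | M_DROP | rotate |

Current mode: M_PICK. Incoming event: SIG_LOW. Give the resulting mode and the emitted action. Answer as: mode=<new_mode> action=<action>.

current mode = M_PICK; filter table to that mode:
  (M_PICK, SIG_FAIL) → (M_HOME, drive_stop)
  (M_PICK, SIG_LOW) → (M_PICK, rotate)  ← event matches
  (M_PICK, SIG_OK) → (M_DROP, drive_stop)
event = SIG_LOW selects (M_PICK, rotate)

mode=M_PICK action=rotate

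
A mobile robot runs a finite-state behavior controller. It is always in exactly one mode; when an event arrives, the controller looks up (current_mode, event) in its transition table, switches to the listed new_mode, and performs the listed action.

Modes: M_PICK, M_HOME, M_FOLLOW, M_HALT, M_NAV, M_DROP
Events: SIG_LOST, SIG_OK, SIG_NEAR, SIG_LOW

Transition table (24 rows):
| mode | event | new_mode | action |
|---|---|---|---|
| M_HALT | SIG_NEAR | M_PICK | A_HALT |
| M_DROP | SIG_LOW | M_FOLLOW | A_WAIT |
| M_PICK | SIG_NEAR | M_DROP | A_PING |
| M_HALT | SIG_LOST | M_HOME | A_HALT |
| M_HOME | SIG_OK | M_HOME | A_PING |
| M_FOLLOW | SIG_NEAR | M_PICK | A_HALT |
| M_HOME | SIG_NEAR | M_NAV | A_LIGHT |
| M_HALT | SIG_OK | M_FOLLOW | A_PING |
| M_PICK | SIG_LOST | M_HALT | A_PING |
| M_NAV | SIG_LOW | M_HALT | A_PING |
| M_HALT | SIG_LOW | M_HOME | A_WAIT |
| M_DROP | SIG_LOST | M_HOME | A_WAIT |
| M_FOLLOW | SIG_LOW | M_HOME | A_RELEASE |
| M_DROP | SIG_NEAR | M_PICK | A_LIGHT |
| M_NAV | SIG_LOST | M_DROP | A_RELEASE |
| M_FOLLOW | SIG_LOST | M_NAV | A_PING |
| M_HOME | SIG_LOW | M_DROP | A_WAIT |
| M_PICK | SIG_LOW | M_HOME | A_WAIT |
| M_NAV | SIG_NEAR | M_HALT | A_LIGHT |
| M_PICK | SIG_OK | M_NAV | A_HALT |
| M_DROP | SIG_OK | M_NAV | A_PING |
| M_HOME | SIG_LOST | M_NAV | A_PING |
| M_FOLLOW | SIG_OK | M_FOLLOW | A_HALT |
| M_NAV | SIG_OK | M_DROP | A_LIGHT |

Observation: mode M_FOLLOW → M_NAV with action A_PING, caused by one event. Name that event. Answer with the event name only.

try SIG_LOST: (M_FOLLOW, SIG_LOST) → (M_NAV, A_PING)  ← matches
try SIG_OK: (M_FOLLOW, SIG_OK) → (M_FOLLOW, A_HALT)
try SIG_NEAR: (M_FOLLOW, SIG_NEAR) → (M_PICK, A_HALT)
try SIG_LOW: (M_FOLLOW, SIG_LOW) → (M_HOME, A_RELEASE)

SIG_LOST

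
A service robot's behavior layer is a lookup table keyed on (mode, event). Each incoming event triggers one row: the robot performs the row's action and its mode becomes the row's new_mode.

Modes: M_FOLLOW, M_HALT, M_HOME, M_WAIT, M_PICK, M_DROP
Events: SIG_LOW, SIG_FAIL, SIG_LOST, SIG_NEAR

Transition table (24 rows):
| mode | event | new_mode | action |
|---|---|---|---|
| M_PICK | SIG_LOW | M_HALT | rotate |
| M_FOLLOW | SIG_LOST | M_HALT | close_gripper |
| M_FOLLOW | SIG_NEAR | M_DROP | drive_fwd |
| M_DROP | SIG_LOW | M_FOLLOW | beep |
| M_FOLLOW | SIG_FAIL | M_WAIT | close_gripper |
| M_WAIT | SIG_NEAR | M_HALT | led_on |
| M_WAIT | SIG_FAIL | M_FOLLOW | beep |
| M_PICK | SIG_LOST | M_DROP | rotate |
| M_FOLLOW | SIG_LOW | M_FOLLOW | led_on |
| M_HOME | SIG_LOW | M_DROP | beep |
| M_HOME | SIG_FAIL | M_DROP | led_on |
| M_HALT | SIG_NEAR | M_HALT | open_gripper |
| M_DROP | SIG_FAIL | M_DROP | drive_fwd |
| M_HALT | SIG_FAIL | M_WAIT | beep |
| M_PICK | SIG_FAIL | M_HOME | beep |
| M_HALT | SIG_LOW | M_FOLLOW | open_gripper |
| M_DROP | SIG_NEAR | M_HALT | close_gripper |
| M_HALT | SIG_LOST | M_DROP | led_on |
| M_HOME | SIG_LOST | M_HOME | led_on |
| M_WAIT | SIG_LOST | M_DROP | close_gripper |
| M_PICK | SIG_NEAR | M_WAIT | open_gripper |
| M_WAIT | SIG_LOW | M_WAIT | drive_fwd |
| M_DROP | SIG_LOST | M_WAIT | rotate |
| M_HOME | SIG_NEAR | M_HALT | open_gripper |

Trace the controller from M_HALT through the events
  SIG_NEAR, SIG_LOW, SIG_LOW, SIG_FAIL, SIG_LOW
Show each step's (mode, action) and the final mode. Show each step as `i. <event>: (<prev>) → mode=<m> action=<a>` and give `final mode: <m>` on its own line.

final mode: M_WAIT

1. SIG_NEAR: (M_HALT) → mode=M_HALT action=open_gripper
2. SIG_LOW: (M_HALT) → mode=M_FOLLOW action=open_gripper
3. SIG_LOW: (M_FOLLOW) → mode=M_FOLLOW action=led_on
4. SIG_FAIL: (M_FOLLOW) → mode=M_WAIT action=close_gripper
5. SIG_LOW: (M_WAIT) → mode=M_WAIT action=drive_fwd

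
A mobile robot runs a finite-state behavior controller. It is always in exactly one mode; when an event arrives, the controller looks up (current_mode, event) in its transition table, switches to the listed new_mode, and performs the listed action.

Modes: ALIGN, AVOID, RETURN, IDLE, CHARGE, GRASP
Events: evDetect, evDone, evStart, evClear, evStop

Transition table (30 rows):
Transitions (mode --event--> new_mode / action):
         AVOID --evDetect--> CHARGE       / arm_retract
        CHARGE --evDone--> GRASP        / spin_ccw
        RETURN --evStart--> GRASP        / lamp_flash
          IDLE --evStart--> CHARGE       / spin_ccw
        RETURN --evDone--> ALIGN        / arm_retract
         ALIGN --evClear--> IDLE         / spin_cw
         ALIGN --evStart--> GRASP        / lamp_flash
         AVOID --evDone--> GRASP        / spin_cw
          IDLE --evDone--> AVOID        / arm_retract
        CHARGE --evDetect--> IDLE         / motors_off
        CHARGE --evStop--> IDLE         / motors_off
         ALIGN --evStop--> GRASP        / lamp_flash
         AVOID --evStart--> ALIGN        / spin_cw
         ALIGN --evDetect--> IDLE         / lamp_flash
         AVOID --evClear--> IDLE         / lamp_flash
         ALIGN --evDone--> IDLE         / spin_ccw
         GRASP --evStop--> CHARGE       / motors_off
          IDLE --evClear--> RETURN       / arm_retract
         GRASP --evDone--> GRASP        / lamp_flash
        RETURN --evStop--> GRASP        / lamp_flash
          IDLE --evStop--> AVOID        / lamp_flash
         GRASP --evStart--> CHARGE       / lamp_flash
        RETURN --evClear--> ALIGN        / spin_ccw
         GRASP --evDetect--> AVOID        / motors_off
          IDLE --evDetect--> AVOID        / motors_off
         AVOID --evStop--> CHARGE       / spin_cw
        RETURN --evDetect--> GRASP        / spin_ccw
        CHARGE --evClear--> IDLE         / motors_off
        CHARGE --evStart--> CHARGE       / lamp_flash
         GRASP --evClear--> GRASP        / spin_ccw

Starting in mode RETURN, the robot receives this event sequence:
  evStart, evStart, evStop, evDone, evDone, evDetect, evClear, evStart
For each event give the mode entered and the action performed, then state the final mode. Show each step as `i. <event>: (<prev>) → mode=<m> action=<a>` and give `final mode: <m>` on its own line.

1. evStart: (RETURN) → mode=GRASP action=lamp_flash
2. evStart: (GRASP) → mode=CHARGE action=lamp_flash
3. evStop: (CHARGE) → mode=IDLE action=motors_off
4. evDone: (IDLE) → mode=AVOID action=arm_retract
5. evDone: (AVOID) → mode=GRASP action=spin_cw
6. evDetect: (GRASP) → mode=AVOID action=motors_off
7. evClear: (AVOID) → mode=IDLE action=lamp_flash
8. evStart: (IDLE) → mode=CHARGE action=spin_ccw

final mode: CHARGE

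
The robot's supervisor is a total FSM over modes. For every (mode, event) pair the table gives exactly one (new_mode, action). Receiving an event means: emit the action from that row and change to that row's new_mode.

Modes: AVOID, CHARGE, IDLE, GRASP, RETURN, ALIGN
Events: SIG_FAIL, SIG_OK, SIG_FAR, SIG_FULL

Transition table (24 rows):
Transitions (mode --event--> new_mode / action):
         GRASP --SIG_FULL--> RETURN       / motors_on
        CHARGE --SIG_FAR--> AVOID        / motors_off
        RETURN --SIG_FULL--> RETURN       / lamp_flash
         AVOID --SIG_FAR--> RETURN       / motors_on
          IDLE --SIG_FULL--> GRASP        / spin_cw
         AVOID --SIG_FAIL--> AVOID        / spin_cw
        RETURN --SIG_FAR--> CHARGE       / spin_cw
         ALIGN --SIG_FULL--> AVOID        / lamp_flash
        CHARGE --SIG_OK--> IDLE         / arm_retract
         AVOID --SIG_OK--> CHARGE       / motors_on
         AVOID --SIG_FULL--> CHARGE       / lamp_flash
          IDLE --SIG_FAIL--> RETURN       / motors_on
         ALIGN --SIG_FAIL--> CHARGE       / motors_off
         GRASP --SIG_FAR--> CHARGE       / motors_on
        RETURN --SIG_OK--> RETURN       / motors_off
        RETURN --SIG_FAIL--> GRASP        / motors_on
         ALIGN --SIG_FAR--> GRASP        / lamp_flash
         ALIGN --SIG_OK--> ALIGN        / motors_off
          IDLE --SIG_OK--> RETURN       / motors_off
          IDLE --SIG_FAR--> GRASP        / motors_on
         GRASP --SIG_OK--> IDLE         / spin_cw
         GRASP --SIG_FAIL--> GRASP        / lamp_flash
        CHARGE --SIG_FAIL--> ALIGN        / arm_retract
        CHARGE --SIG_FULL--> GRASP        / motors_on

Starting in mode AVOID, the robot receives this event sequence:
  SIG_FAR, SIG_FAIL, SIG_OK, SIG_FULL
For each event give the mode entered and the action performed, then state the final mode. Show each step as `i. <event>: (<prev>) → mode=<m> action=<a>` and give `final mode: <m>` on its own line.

1. SIG_FAR: (AVOID) → mode=RETURN action=motors_on
2. SIG_FAIL: (RETURN) → mode=GRASP action=motors_on
3. SIG_OK: (GRASP) → mode=IDLE action=spin_cw
4. SIG_FULL: (IDLE) → mode=GRASP action=spin_cw

final mode: GRASP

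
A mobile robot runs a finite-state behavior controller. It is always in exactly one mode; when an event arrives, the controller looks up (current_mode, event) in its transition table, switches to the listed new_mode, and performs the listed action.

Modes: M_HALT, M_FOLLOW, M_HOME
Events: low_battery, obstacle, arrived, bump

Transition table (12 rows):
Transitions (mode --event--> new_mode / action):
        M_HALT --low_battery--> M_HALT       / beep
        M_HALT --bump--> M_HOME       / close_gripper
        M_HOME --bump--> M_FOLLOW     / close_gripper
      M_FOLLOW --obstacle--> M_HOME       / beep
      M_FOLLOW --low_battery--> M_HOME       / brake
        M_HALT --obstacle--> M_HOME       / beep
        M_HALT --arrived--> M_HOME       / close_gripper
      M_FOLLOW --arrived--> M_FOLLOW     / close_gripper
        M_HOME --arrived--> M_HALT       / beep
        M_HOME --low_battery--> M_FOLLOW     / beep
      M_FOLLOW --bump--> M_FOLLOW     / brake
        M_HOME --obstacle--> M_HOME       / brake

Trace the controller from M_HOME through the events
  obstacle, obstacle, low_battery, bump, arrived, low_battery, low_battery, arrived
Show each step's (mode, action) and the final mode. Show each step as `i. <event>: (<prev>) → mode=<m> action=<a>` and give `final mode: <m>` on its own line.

final mode: M_FOLLOW

1. obstacle: (M_HOME) → mode=M_HOME action=brake
2. obstacle: (M_HOME) → mode=M_HOME action=brake
3. low_battery: (M_HOME) → mode=M_FOLLOW action=beep
4. bump: (M_FOLLOW) → mode=M_FOLLOW action=brake
5. arrived: (M_FOLLOW) → mode=M_FOLLOW action=close_gripper
6. low_battery: (M_FOLLOW) → mode=M_HOME action=brake
7. low_battery: (M_HOME) → mode=M_FOLLOW action=beep
8. arrived: (M_FOLLOW) → mode=M_FOLLOW action=close_gripper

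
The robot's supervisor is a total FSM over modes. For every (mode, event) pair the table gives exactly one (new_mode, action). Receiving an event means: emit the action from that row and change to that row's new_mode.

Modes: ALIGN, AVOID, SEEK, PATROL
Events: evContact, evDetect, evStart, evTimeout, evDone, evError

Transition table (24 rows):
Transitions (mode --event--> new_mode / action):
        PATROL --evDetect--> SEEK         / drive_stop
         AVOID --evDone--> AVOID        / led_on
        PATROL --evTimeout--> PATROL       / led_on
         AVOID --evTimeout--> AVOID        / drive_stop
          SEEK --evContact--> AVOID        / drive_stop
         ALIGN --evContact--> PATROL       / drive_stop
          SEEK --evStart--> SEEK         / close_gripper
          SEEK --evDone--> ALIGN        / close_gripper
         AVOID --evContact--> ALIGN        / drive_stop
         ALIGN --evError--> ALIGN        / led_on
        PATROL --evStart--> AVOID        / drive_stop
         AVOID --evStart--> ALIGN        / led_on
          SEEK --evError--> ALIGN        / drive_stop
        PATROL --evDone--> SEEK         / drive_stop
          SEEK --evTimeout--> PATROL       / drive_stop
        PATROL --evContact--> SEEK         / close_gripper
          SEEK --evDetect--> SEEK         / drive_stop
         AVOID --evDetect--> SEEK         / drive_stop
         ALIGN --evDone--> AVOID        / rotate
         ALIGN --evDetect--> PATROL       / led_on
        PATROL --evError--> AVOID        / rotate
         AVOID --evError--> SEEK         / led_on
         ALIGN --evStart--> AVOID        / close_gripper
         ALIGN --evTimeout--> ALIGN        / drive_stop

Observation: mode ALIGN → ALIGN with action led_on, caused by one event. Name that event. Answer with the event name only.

evError

try evContact: (ALIGN, evContact) → (PATROL, drive_stop)
try evDetect: (ALIGN, evDetect) → (PATROL, led_on)
try evStart: (ALIGN, evStart) → (AVOID, close_gripper)
try evTimeout: (ALIGN, evTimeout) → (ALIGN, drive_stop)
try evDone: (ALIGN, evDone) → (AVOID, rotate)
try evError: (ALIGN, evError) → (ALIGN, led_on)  ← matches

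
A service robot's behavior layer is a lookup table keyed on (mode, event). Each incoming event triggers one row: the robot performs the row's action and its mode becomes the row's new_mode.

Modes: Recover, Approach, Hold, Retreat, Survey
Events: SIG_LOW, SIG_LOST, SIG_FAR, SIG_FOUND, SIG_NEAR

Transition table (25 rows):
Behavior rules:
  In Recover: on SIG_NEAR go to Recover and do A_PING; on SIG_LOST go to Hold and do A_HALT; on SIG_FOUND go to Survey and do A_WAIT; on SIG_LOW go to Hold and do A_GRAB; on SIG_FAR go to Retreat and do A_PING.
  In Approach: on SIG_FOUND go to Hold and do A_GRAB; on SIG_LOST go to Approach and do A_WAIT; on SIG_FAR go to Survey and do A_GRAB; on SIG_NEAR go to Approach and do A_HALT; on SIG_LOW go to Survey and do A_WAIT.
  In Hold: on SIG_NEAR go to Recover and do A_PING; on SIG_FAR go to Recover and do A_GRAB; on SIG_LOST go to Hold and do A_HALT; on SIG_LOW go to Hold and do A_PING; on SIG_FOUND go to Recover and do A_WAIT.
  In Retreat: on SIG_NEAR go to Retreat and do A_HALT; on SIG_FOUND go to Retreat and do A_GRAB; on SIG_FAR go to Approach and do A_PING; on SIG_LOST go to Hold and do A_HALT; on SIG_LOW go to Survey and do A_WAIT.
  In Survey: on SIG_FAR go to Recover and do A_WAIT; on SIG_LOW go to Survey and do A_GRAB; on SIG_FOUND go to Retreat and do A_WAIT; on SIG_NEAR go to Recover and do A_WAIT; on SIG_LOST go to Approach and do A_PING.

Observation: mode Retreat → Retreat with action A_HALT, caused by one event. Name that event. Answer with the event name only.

try SIG_LOW: (Retreat, SIG_LOW) → (Survey, A_WAIT)
try SIG_LOST: (Retreat, SIG_LOST) → (Hold, A_HALT)
try SIG_FAR: (Retreat, SIG_FAR) → (Approach, A_PING)
try SIG_FOUND: (Retreat, SIG_FOUND) → (Retreat, A_GRAB)
try SIG_NEAR: (Retreat, SIG_NEAR) → (Retreat, A_HALT)  ← matches

SIG_NEAR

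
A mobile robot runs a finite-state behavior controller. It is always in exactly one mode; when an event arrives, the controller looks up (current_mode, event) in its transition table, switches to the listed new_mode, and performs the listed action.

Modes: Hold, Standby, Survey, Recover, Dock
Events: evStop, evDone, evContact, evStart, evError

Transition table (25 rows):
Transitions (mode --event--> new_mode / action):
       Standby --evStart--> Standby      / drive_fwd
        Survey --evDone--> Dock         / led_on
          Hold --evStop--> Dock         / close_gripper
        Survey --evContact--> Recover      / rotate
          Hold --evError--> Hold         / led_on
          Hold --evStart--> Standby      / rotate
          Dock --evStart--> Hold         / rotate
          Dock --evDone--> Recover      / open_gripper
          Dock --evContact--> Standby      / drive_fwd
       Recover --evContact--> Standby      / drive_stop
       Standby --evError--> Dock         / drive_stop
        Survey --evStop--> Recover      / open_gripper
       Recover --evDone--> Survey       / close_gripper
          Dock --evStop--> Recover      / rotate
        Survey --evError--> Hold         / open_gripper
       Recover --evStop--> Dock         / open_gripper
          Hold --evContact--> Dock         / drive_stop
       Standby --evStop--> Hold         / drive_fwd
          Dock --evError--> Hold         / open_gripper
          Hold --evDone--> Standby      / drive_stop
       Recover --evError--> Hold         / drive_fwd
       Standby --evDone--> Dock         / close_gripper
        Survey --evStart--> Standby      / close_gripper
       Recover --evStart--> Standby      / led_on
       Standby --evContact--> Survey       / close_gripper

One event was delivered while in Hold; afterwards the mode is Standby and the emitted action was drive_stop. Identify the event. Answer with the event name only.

evDone

try evStop: (Hold, evStop) → (Dock, close_gripper)
try evDone: (Hold, evDone) → (Standby, drive_stop)  ← matches
try evContact: (Hold, evContact) → (Dock, drive_stop)
try evStart: (Hold, evStart) → (Standby, rotate)
try evError: (Hold, evError) → (Hold, led_on)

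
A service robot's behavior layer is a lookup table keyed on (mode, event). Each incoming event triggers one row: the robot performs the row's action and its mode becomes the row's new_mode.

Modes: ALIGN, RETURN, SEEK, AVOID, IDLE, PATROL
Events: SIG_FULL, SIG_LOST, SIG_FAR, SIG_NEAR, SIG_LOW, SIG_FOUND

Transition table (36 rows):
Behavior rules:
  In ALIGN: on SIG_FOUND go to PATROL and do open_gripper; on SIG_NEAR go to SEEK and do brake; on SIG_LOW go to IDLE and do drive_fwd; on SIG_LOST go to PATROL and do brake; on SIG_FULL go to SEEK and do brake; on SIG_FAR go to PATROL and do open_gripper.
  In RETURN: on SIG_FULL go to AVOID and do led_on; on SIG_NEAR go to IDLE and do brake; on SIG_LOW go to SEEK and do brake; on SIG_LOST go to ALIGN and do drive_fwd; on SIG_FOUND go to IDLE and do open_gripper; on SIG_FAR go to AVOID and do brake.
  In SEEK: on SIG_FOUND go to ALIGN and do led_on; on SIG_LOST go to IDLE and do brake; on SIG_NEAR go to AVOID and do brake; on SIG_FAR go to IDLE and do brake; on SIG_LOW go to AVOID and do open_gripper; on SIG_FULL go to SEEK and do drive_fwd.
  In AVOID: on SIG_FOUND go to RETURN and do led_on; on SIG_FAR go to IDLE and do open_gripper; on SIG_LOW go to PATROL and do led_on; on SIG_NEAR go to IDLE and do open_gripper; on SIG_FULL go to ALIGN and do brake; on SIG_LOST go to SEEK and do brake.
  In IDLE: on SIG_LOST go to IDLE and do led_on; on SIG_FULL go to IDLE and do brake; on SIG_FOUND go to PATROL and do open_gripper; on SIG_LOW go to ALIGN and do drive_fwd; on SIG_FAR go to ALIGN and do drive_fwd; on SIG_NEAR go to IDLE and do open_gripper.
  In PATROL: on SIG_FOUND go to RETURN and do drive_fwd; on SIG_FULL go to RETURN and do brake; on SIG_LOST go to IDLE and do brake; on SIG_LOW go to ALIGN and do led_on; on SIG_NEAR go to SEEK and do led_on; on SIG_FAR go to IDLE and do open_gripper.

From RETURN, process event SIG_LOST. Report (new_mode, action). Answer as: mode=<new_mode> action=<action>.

mode=ALIGN action=drive_fwd

current mode = RETURN; filter table to that mode:
  (RETURN, SIG_FULL) → (AVOID, led_on)
  (RETURN, SIG_NEAR) → (IDLE, brake)
  (RETURN, SIG_LOW) → (SEEK, brake)
  (RETURN, SIG_LOST) → (ALIGN, drive_fwd)  ← event matches
  (RETURN, SIG_FOUND) → (IDLE, open_gripper)
  (RETURN, SIG_FAR) → (AVOID, brake)
event = SIG_LOST selects (ALIGN, drive_fwd)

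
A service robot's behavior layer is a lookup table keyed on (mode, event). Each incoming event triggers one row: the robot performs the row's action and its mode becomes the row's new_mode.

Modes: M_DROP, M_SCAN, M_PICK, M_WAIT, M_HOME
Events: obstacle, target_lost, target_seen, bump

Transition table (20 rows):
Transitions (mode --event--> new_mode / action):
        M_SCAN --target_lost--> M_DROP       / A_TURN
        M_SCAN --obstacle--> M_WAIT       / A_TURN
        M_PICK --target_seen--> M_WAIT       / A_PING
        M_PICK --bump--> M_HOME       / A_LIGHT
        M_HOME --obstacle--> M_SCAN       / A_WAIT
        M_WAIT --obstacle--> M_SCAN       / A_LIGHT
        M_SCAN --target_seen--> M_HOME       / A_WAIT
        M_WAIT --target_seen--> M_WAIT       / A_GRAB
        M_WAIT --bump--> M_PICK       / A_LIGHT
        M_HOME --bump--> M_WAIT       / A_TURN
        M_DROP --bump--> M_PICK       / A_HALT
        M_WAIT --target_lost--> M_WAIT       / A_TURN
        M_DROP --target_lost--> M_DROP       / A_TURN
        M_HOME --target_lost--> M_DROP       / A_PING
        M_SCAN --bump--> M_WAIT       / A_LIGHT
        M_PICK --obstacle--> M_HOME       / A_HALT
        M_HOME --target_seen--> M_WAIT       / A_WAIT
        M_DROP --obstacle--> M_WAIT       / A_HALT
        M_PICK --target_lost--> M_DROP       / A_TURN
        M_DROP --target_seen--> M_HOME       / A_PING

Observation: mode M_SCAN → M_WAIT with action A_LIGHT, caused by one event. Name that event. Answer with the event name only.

bump

try obstacle: (M_SCAN, obstacle) → (M_WAIT, A_TURN)
try target_lost: (M_SCAN, target_lost) → (M_DROP, A_TURN)
try target_seen: (M_SCAN, target_seen) → (M_HOME, A_WAIT)
try bump: (M_SCAN, bump) → (M_WAIT, A_LIGHT)  ← matches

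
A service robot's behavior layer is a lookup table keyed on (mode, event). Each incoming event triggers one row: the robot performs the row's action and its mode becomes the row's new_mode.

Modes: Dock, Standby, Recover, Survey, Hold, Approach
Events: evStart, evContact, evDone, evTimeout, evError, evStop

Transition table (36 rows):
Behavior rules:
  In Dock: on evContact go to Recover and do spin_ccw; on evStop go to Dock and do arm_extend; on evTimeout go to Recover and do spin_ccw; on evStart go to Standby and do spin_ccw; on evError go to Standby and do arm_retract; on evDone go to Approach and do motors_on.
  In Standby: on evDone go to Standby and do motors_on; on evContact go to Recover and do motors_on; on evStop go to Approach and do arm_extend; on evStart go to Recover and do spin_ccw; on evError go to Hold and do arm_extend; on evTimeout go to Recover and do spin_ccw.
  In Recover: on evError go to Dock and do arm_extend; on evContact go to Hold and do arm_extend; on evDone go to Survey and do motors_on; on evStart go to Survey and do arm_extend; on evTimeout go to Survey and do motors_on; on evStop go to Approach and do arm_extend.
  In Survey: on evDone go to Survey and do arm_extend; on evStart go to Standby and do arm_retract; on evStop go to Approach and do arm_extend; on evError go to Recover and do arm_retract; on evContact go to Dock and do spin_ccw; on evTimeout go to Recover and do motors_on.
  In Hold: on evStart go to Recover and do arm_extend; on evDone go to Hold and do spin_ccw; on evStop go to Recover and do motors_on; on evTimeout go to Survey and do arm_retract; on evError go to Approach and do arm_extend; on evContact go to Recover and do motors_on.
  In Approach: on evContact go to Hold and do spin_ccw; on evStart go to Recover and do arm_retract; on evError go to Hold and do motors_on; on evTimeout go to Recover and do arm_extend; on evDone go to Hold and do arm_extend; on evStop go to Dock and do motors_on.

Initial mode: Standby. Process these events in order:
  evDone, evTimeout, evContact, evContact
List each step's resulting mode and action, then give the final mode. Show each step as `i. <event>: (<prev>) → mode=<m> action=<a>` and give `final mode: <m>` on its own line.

1. evDone: (Standby) → mode=Standby action=motors_on
2. evTimeout: (Standby) → mode=Recover action=spin_ccw
3. evContact: (Recover) → mode=Hold action=arm_extend
4. evContact: (Hold) → mode=Recover action=motors_on

final mode: Recover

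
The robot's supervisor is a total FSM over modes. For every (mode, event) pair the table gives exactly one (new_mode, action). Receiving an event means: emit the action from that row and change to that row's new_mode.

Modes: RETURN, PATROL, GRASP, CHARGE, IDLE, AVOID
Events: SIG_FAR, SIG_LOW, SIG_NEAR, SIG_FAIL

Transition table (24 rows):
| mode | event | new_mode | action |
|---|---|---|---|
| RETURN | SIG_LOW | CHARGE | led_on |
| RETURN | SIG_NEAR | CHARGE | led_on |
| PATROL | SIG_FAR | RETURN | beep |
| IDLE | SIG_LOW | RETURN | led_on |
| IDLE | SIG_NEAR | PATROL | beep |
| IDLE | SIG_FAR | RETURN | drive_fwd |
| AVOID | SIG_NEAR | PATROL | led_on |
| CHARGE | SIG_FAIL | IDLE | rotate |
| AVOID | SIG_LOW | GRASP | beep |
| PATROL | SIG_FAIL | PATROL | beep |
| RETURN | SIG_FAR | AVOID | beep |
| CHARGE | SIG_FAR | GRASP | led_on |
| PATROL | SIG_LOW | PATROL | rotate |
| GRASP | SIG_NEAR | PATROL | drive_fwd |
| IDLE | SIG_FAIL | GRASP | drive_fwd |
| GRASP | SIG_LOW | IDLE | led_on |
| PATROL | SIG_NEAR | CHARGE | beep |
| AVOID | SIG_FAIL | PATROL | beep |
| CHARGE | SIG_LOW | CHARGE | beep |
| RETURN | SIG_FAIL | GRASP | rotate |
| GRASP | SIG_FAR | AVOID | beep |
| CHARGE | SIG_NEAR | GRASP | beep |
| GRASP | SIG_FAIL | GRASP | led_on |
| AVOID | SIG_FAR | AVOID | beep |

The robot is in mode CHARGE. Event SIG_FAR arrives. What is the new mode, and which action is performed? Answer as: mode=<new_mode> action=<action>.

current mode = CHARGE; filter table to that mode:
  (CHARGE, SIG_FAIL) → (IDLE, rotate)
  (CHARGE, SIG_FAR) → (GRASP, led_on)  ← event matches
  (CHARGE, SIG_LOW) → (CHARGE, beep)
  (CHARGE, SIG_NEAR) → (GRASP, beep)
event = SIG_FAR selects (GRASP, led_on)

mode=GRASP action=led_on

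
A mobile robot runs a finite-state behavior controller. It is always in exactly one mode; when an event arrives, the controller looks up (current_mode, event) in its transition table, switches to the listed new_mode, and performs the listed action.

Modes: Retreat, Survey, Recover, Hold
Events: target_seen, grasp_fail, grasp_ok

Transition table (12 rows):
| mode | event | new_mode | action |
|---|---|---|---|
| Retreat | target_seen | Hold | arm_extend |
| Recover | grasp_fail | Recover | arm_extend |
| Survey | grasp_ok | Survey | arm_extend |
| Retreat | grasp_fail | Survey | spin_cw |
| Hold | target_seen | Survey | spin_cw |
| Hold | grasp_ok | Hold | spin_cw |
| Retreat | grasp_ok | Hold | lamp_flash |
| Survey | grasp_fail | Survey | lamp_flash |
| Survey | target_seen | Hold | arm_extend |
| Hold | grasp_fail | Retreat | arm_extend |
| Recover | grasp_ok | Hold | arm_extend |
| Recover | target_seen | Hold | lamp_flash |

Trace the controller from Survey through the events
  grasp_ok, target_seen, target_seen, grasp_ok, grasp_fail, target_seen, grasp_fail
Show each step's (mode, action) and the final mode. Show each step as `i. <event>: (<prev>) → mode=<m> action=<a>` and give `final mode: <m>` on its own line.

1. grasp_ok: (Survey) → mode=Survey action=arm_extend
2. target_seen: (Survey) → mode=Hold action=arm_extend
3. target_seen: (Hold) → mode=Survey action=spin_cw
4. grasp_ok: (Survey) → mode=Survey action=arm_extend
5. grasp_fail: (Survey) → mode=Survey action=lamp_flash
6. target_seen: (Survey) → mode=Hold action=arm_extend
7. grasp_fail: (Hold) → mode=Retreat action=arm_extend

final mode: Retreat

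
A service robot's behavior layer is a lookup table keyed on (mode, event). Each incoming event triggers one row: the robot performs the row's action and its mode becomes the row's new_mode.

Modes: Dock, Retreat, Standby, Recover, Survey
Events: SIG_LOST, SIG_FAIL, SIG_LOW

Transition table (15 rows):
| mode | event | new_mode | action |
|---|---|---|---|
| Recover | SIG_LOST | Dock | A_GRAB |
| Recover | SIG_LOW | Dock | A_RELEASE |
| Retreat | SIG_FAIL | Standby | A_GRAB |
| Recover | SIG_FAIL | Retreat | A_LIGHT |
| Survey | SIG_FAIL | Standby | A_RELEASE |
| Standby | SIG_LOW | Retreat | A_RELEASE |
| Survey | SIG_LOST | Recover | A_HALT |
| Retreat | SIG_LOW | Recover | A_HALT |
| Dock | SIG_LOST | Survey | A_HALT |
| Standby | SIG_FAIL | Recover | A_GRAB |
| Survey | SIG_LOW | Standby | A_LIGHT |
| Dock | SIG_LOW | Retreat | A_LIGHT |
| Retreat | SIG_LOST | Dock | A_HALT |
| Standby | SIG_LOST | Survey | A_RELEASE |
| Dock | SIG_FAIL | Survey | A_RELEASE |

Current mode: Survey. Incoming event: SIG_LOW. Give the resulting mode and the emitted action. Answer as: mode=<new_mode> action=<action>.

current mode = Survey; filter table to that mode:
  (Survey, SIG_FAIL) → (Standby, A_RELEASE)
  (Survey, SIG_LOST) → (Recover, A_HALT)
  (Survey, SIG_LOW) → (Standby, A_LIGHT)  ← event matches
event = SIG_LOW selects (Standby, A_LIGHT)

mode=Standby action=A_LIGHT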